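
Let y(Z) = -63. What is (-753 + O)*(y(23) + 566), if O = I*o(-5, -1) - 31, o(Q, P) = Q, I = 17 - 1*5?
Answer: -424532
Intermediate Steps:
I = 12 (I = 17 - 5 = 12)
O = -91 (O = 12*(-5) - 31 = -60 - 31 = -91)
(-753 + O)*(y(23) + 566) = (-753 - 91)*(-63 + 566) = -844*503 = -424532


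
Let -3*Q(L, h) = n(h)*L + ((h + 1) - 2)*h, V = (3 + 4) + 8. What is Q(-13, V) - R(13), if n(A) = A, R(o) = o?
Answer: -18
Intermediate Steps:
V = 15 (V = 7 + 8 = 15)
Q(L, h) = -L*h/3 - h*(-1 + h)/3 (Q(L, h) = -(h*L + ((h + 1) - 2)*h)/3 = -(L*h + ((1 + h) - 2)*h)/3 = -(L*h + (-1 + h)*h)/3 = -(L*h + h*(-1 + h))/3 = -L*h/3 - h*(-1 + h)/3)
Q(-13, V) - R(13) = (⅓)*15*(1 - 1*(-13) - 1*15) - 1*13 = (⅓)*15*(1 + 13 - 15) - 13 = (⅓)*15*(-1) - 13 = -5 - 13 = -18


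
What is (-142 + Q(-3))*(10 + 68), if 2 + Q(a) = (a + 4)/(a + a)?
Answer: -11245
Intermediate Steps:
Q(a) = -2 + (4 + a)/(2*a) (Q(a) = -2 + (a + 4)/(a + a) = -2 + (4 + a)/((2*a)) = -2 + (4 + a)*(1/(2*a)) = -2 + (4 + a)/(2*a))
(-142 + Q(-3))*(10 + 68) = (-142 + (-3/2 + 2/(-3)))*(10 + 68) = (-142 + (-3/2 + 2*(-1/3)))*78 = (-142 + (-3/2 - 2/3))*78 = (-142 - 13/6)*78 = -865/6*78 = -11245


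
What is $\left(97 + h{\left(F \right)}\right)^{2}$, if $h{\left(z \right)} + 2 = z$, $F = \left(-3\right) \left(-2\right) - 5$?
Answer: $9216$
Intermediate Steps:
$F = 1$ ($F = 6 - 5 = 1$)
$h{\left(z \right)} = -2 + z$
$\left(97 + h{\left(F \right)}\right)^{2} = \left(97 + \left(-2 + 1\right)\right)^{2} = \left(97 - 1\right)^{2} = 96^{2} = 9216$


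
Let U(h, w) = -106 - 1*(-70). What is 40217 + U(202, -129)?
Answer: 40181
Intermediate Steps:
U(h, w) = -36 (U(h, w) = -106 + 70 = -36)
40217 + U(202, -129) = 40217 - 36 = 40181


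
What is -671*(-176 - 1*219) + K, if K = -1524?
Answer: 263521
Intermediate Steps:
-671*(-176 - 1*219) + K = -671*(-176 - 1*219) - 1524 = -671*(-176 - 219) - 1524 = -671*(-395) - 1524 = 265045 - 1524 = 263521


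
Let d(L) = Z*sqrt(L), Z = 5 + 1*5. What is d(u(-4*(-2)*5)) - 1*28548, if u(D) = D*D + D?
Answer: -28548 + 20*sqrt(410) ≈ -28143.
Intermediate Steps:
Z = 10 (Z = 5 + 5 = 10)
u(D) = D + D**2 (u(D) = D**2 + D = D + D**2)
d(L) = 10*sqrt(L)
d(u(-4*(-2)*5)) - 1*28548 = 10*sqrt((-4*(-2)*5)*(1 - 4*(-2)*5)) - 1*28548 = 10*sqrt((8*5)*(1 + 8*5)) - 28548 = 10*sqrt(40*(1 + 40)) - 28548 = 10*sqrt(40*41) - 28548 = 10*sqrt(1640) - 28548 = 10*(2*sqrt(410)) - 28548 = 20*sqrt(410) - 28548 = -28548 + 20*sqrt(410)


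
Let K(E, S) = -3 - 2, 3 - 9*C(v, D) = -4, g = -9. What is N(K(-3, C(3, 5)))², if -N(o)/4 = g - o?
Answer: 256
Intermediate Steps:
C(v, D) = 7/9 (C(v, D) = ⅓ - ⅑*(-4) = ⅓ + 4/9 = 7/9)
K(E, S) = -5
N(o) = 36 + 4*o (N(o) = -4*(-9 - o) = 36 + 4*o)
N(K(-3, C(3, 5)))² = (36 + 4*(-5))² = (36 - 20)² = 16² = 256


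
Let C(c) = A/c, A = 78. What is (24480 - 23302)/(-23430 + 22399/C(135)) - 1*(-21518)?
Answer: 660067006/30675 ≈ 21518.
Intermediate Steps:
C(c) = 78/c
(24480 - 23302)/(-23430 + 22399/C(135)) - 1*(-21518) = (24480 - 23302)/(-23430 + 22399/((78/135))) - 1*(-21518) = 1178/(-23430 + 22399/((78*(1/135)))) + 21518 = 1178/(-23430 + 22399/(26/45)) + 21518 = 1178/(-23430 + 22399*(45/26)) + 21518 = 1178/(-23430 + 77535/2) + 21518 = 1178/(30675/2) + 21518 = 1178*(2/30675) + 21518 = 2356/30675 + 21518 = 660067006/30675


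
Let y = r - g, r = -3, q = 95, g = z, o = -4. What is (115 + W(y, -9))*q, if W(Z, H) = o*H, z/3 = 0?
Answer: 14345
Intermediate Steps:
z = 0 (z = 3*0 = 0)
g = 0
y = -3 (y = -3 - 1*0 = -3 + 0 = -3)
W(Z, H) = -4*H
(115 + W(y, -9))*q = (115 - 4*(-9))*95 = (115 + 36)*95 = 151*95 = 14345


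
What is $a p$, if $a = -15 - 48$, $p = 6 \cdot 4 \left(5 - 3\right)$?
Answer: $-3024$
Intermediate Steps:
$p = 48$ ($p = 24 \cdot 2 = 48$)
$a = -63$ ($a = -15 - 48 = -63$)
$a p = \left(-63\right) 48 = -3024$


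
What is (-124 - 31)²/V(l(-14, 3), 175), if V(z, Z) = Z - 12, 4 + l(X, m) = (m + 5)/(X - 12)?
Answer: 24025/163 ≈ 147.39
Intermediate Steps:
l(X, m) = -4 + (5 + m)/(-12 + X) (l(X, m) = -4 + (m + 5)/(X - 12) = -4 + (5 + m)/(-12 + X))
V(z, Z) = -12 + Z
(-124 - 31)²/V(l(-14, 3), 175) = (-124 - 31)²/(-12 + 175) = (-155)²/163 = 24025*(1/163) = 24025/163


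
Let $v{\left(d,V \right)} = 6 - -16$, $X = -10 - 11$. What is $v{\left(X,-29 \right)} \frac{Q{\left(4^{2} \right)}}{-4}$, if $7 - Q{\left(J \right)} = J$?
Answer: $\frac{99}{2} \approx 49.5$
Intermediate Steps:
$Q{\left(J \right)} = 7 - J$
$X = -21$ ($X = -10 - 11 = -21$)
$v{\left(d,V \right)} = 22$ ($v{\left(d,V \right)} = 6 + 16 = 22$)
$v{\left(X,-29 \right)} \frac{Q{\left(4^{2} \right)}}{-4} = 22 \frac{7 - 4^{2}}{-4} = 22 \left(7 - 16\right) \left(- \frac{1}{4}\right) = 22 \left(\left(-9\right) \left(- \frac{1}{4}\right)\right) = 22 \cdot \frac{9}{4} = \frac{99}{2}$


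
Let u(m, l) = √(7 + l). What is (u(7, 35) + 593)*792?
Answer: 469656 + 792*√42 ≈ 4.7479e+5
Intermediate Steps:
(u(7, 35) + 593)*792 = (√(7 + 35) + 593)*792 = (√42 + 593)*792 = (593 + √42)*792 = 469656 + 792*√42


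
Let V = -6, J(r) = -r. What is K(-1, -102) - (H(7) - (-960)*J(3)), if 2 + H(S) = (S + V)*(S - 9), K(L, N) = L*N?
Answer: 2986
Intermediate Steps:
H(S) = -2 + (-9 + S)*(-6 + S) (H(S) = -2 + (S - 6)*(S - 9) = -2 + (-6 + S)*(-9 + S) = -2 + (-9 + S)*(-6 + S))
K(-1, -102) - (H(7) - (-960)*J(3)) = -1*(-102) - ((52 + 7² - 15*7) - (-960)*(-1*3)) = 102 - ((52 + 49 - 105) - (-960)*(-3)) = 102 - (-4 - 80*36) = 102 - (-4 - 2880) = 102 - 1*(-2884) = 102 + 2884 = 2986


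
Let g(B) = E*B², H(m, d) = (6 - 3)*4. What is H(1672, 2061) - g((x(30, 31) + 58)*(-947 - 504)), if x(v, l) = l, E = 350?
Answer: -5836908462338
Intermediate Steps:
H(m, d) = 12 (H(m, d) = 3*4 = 12)
g(B) = 350*B²
H(1672, 2061) - g((x(30, 31) + 58)*(-947 - 504)) = 12 - 350*((31 + 58)*(-947 - 504))² = 12 - 350*(89*(-1451))² = 12 - 350*(-129139)² = 12 - 350*16676881321 = 12 - 1*5836908462350 = 12 - 5836908462350 = -5836908462338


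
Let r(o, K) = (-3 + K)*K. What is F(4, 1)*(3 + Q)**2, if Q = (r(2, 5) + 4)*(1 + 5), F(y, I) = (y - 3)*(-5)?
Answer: -37845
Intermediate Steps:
r(o, K) = K*(-3 + K)
F(y, I) = 15 - 5*y (F(y, I) = (-3 + y)*(-5) = 15 - 5*y)
Q = 84 (Q = (5*(-3 + 5) + 4)*(1 + 5) = (5*2 + 4)*6 = (10 + 4)*6 = 14*6 = 84)
F(4, 1)*(3 + Q)**2 = (15 - 5*4)*(3 + 84)**2 = (15 - 20)*87**2 = -5*7569 = -37845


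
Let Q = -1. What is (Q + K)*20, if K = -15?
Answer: -320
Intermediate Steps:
(Q + K)*20 = (-1 - 15)*20 = -16*20 = -320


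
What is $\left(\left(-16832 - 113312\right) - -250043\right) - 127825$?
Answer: $-7926$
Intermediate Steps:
$\left(\left(-16832 - 113312\right) - -250043\right) - 127825 = \left(-130144 + 250043\right) - 127825 = 119899 - 127825 = -7926$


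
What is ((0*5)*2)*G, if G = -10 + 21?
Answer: 0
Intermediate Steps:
G = 11
((0*5)*2)*G = ((0*5)*2)*11 = (0*2)*11 = 0*11 = 0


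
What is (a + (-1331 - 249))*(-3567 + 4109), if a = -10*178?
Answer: -1821120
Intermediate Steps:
a = -1780
(a + (-1331 - 249))*(-3567 + 4109) = (-1780 + (-1331 - 249))*(-3567 + 4109) = (-1780 - 1580)*542 = -3360*542 = -1821120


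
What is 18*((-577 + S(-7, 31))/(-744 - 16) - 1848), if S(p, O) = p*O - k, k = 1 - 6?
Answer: -12633219/380 ≈ -33245.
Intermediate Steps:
k = -5
S(p, O) = 5 + O*p (S(p, O) = p*O - 1*(-5) = O*p + 5 = 5 + O*p)
18*((-577 + S(-7, 31))/(-744 - 16) - 1848) = 18*((-577 + (5 + 31*(-7)))/(-744 - 16) - 1848) = 18*((-577 + (5 - 217))/(-760) - 1848) = 18*((-577 - 212)*(-1/760) - 1848) = 18*(-789*(-1/760) - 1848) = 18*(789/760 - 1848) = 18*(-1403691/760) = -12633219/380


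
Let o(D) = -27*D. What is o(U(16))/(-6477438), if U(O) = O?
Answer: 72/1079573 ≈ 6.6693e-5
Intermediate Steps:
o(U(16))/(-6477438) = -27*16/(-6477438) = -432*(-1/6477438) = 72/1079573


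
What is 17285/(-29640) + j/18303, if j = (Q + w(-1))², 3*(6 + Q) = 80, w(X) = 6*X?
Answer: -185994877/325500552 ≈ -0.57141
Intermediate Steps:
Q = 62/3 (Q = -6 + (⅓)*80 = -6 + 80/3 = 62/3 ≈ 20.667)
j = 1936/9 (j = (62/3 + 6*(-1))² = (62/3 - 6)² = (44/3)² = 1936/9 ≈ 215.11)
17285/(-29640) + j/18303 = 17285/(-29640) + (1936/9)/18303 = 17285*(-1/29640) + (1936/9)*(1/18303) = -3457/5928 + 1936/164727 = -185994877/325500552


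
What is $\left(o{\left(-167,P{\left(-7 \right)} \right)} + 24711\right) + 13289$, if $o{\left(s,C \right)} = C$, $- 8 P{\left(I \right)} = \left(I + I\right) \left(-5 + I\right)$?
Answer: $37979$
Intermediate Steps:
$P{\left(I \right)} = - \frac{I \left(-5 + I\right)}{4}$ ($P{\left(I \right)} = - \frac{\left(I + I\right) \left(-5 + I\right)}{8} = - \frac{2 I \left(-5 + I\right)}{8} = - \frac{I \left(-5 + I\right)}{4}$)
$\left(o{\left(-167,P{\left(-7 \right)} \right)} + 24711\right) + 13289 = \left(\frac{1}{4} \left(-7\right) \left(5 - -7\right) + 24711\right) + 13289 = \left(\frac{1}{4} \left(-7\right) \left(5 + 7\right) + 24711\right) + 13289 = \left(\frac{1}{4} \left(-7\right) 12 + 24711\right) + 13289 = \left(-21 + 24711\right) + 13289 = 24690 + 13289 = 37979$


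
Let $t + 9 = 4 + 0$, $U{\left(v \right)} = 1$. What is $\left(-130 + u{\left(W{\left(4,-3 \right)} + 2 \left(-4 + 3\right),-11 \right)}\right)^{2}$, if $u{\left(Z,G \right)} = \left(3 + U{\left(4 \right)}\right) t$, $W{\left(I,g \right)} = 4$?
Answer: $22500$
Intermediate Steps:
$t = -5$ ($t = -9 + \left(4 + 0\right) = -9 + 4 = -5$)
$u{\left(Z,G \right)} = -20$ ($u{\left(Z,G \right)} = \left(3 + 1\right) \left(-5\right) = 4 \left(-5\right) = -20$)
$\left(-130 + u{\left(W{\left(4,-3 \right)} + 2 \left(-4 + 3\right),-11 \right)}\right)^{2} = \left(-130 - 20\right)^{2} = \left(-150\right)^{2} = 22500$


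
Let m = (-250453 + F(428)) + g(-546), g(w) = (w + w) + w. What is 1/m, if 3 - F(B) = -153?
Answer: -1/251935 ≈ -3.9693e-6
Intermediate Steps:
F(B) = 156 (F(B) = 3 - 1*(-153) = 3 + 153 = 156)
g(w) = 3*w (g(w) = 2*w + w = 3*w)
m = -251935 (m = (-250453 + 156) + 3*(-546) = -250297 - 1638 = -251935)
1/m = 1/(-251935) = -1/251935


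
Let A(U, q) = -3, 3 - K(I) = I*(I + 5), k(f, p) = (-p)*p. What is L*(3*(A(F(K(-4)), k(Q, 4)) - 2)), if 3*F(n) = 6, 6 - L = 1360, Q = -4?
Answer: 20310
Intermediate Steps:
L = -1354 (L = 6 - 1*1360 = 6 - 1360 = -1354)
k(f, p) = -p²
K(I) = 3 - I*(5 + I) (K(I) = 3 - I*(I + 5) = 3 - I*(5 + I))
F(n) = 2 (F(n) = (⅓)*6 = 2)
L*(3*(A(F(K(-4)), k(Q, 4)) - 2)) = -4062*(-3 - 2) = -4062*(-5) = -1354*(-15) = 20310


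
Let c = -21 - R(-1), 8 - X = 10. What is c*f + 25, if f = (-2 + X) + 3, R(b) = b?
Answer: 45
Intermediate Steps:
X = -2 (X = 8 - 1*10 = 8 - 10 = -2)
f = -1 (f = (-2 - 2) + 3 = -4 + 3 = -1)
c = -20 (c = -21 - 1*(-1) = -21 + 1 = -20)
c*f + 25 = -20*(-1) + 25 = 20 + 25 = 45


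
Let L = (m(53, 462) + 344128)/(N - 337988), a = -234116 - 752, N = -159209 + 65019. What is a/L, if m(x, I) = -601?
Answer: 101504782504/343527 ≈ 2.9548e+5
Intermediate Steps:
N = -94190
a = -234868
L = -343527/432178 (L = (-601 + 344128)/(-94190 - 337988) = 343527/(-432178) = 343527*(-1/432178) = -343527/432178 ≈ -0.79487)
a/L = -234868/(-343527/432178) = -234868*(-432178/343527) = 101504782504/343527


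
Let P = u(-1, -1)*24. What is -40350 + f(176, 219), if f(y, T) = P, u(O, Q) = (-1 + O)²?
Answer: -40254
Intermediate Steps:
P = 96 (P = (-1 - 1)²*24 = (-2)²*24 = 4*24 = 96)
f(y, T) = 96
-40350 + f(176, 219) = -40350 + 96 = -40254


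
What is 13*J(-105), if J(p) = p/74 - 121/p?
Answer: -26923/7770 ≈ -3.4650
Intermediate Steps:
J(p) = -121/p + p/74 (J(p) = p*(1/74) - 121/p = p/74 - 121/p = -121/p + p/74)
13*J(-105) = 13*(-121/(-105) + (1/74)*(-105)) = 13*(-121*(-1/105) - 105/74) = 13*(121/105 - 105/74) = 13*(-2071/7770) = -26923/7770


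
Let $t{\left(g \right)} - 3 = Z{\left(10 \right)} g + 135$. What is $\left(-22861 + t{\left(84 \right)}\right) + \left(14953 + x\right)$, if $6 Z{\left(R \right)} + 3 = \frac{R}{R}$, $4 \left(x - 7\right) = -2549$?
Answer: $- \frac{33713}{4} \approx -8428.3$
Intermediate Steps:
$x = - \frac{2521}{4}$ ($x = 7 + \frac{1}{4} \left(-2549\right) = 7 - \frac{2549}{4} = - \frac{2521}{4} \approx -630.25$)
$Z{\left(R \right)} = - \frac{1}{3}$ ($Z{\left(R \right)} = - \frac{1}{2} + \frac{R \frac{1}{R}}{6} = - \frac{1}{2} + \frac{1}{6} \cdot 1 = - \frac{1}{2} + \frac{1}{6} = - \frac{1}{3}$)
$t{\left(g \right)} = 138 - \frac{g}{3}$ ($t{\left(g \right)} = 3 - \left(-135 + \frac{g}{3}\right) = 138 - \frac{g}{3}$)
$\left(-22861 + t{\left(84 \right)}\right) + \left(14953 + x\right) = \left(-22861 + \left(138 - 28\right)\right) + \left(14953 - \frac{2521}{4}\right) = \left(-22861 + \left(138 - 28\right)\right) + \frac{57291}{4} = \left(-22861 + 110\right) + \frac{57291}{4} = -22751 + \frac{57291}{4} = - \frac{33713}{4}$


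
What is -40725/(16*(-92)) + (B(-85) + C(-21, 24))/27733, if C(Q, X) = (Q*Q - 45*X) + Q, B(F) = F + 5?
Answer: 1128337145/40822976 ≈ 27.640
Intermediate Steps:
B(F) = 5 + F
C(Q, X) = Q + Q² - 45*X (C(Q, X) = (Q² - 45*X) + Q = Q + Q² - 45*X)
-40725/(16*(-92)) + (B(-85) + C(-21, 24))/27733 = -40725/(16*(-92)) + ((5 - 85) + (-21 + (-21)² - 45*24))/27733 = -40725/(-1472) + (-80 + (-21 + 441 - 1080))*(1/27733) = -40725*(-1/1472) + (-80 - 660)*(1/27733) = 40725/1472 - 740*1/27733 = 40725/1472 - 740/27733 = 1128337145/40822976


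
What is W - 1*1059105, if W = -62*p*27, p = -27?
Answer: -1013907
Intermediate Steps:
W = 45198 (W = -62*(-27)*27 = 1674*27 = 45198)
W - 1*1059105 = 45198 - 1*1059105 = 45198 - 1059105 = -1013907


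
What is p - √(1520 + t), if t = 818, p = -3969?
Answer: -3969 - √2338 ≈ -4017.4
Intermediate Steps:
p - √(1520 + t) = -3969 - √(1520 + 818) = -3969 - √2338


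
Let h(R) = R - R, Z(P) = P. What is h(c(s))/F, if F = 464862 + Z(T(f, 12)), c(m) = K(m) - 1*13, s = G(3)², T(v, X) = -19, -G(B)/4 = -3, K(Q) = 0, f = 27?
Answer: 0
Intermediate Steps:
G(B) = 12 (G(B) = -4*(-3) = 12)
s = 144 (s = 12² = 144)
c(m) = -13 (c(m) = 0 - 1*13 = 0 - 13 = -13)
F = 464843 (F = 464862 - 19 = 464843)
h(R) = 0
h(c(s))/F = 0/464843 = 0*(1/464843) = 0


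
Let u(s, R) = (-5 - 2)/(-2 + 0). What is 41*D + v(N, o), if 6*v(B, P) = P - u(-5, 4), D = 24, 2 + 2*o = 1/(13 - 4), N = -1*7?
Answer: 26548/27 ≈ 983.26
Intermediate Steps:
N = -7
u(s, R) = 7/2 (u(s, R) = -7/(-2) = -7*(-1/2) = 7/2)
o = -17/18 (o = -1 + 1/(2*(13 - 4)) = -1 + (1/2)/9 = -1 + (1/2)*(1/9) = -1 + 1/18 = -17/18 ≈ -0.94444)
v(B, P) = -7/12 + P/6 (v(B, P) = (P - 1*7/2)/6 = (P - 7/2)/6 = (-7/2 + P)/6 = -7/12 + P/6)
41*D + v(N, o) = 41*24 + (-7/12 + (1/6)*(-17/18)) = 984 + (-7/12 - 17/108) = 984 - 20/27 = 26548/27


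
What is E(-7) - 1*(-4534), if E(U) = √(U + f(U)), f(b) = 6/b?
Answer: 4534 + I*√385/7 ≈ 4534.0 + 2.8031*I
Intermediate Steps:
E(U) = √(U + 6/U)
E(-7) - 1*(-4534) = √(-7 + 6/(-7)) - 1*(-4534) = √(-7 + 6*(-⅐)) + 4534 = √(-7 - 6/7) + 4534 = √(-55/7) + 4534 = I*√385/7 + 4534 = 4534 + I*√385/7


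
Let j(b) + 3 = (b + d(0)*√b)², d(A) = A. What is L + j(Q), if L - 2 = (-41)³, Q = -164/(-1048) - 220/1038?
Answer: -1274368859243567/18490016484 ≈ -68922.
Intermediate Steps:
Q = -7541/135978 (Q = -164*(-1/1048) - 220*1/1038 = 41/262 - 110/519 = -7541/135978 ≈ -0.055457)
L = -68919 (L = 2 + (-41)³ = 2 - 68921 = -68919)
j(b) = -3 + b² (j(b) = -3 + (b + 0*√b)² = -3 + (b + 0)² = -3 + b²)
L + j(Q) = -68919 + (-3 + (-7541/135978)²) = -68919 + (-3 + 56866681/18490016484) = -68919 - 55413182771/18490016484 = -1274368859243567/18490016484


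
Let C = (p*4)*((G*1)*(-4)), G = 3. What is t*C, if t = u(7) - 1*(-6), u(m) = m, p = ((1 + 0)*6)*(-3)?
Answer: 11232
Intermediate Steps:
p = -18 (p = (1*6)*(-3) = 6*(-3) = -18)
t = 13 (t = 7 - 1*(-6) = 7 + 6 = 13)
C = 864 (C = (-18*4)*((3*1)*(-4)) = -216*(-4) = -72*(-12) = 864)
t*C = 13*864 = 11232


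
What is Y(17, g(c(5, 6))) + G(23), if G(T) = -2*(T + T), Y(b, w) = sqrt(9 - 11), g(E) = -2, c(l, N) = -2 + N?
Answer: -92 + I*sqrt(2) ≈ -92.0 + 1.4142*I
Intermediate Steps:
Y(b, w) = I*sqrt(2) (Y(b, w) = sqrt(-2) = I*sqrt(2))
G(T) = -4*T
Y(17, g(c(5, 6))) + G(23) = I*sqrt(2) - 4*23 = I*sqrt(2) - 92 = -92 + I*sqrt(2)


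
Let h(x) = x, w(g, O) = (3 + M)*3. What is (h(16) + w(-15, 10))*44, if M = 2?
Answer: 1364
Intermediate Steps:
w(g, O) = 15 (w(g, O) = (3 + 2)*3 = 5*3 = 15)
(h(16) + w(-15, 10))*44 = (16 + 15)*44 = 31*44 = 1364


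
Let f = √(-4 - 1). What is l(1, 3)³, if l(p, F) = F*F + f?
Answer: (9 + I*√5)³ ≈ 594.0 + 532.18*I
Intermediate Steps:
f = I*√5 (f = √(-5) = I*√5 ≈ 2.2361*I)
l(p, F) = F² + I*√5 (l(p, F) = F*F + I*√5 = F² + I*√5)
l(1, 3)³ = (3² + I*√5)³ = (9 + I*√5)³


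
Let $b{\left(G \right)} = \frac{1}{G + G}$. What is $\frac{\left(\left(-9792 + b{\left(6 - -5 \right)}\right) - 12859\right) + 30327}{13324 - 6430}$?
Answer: $\frac{56291}{50556} \approx 1.1134$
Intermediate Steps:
$b{\left(G \right)} = \frac{1}{2 G}$
$\frac{\left(\left(-9792 + b{\left(6 - -5 \right)}\right) - 12859\right) + 30327}{13324 - 6430} = \frac{\left(\left(-9792 + \frac{1}{2 \left(6 - -5\right)}\right) - 12859\right) + 30327}{13324 - 6430} = \frac{\left(\left(-9792 + \frac{1}{2 \left(6 + 5\right)}\right) - 12859\right) + 30327}{6894} = \left(\left(\left(-9792 + \frac{1}{2 \cdot 11}\right) - 12859\right) + 30327\right) \frac{1}{6894} = \left(\left(\left(-9792 + \frac{1}{2} \cdot \frac{1}{11}\right) - 12859\right) + 30327\right) \frac{1}{6894} = \left(\left(\left(-9792 + \frac{1}{22}\right) - 12859\right) + 30327\right) \frac{1}{6894} = \left(\left(- \frac{215423}{22} - 12859\right) + 30327\right) \frac{1}{6894} = \left(- \frac{498321}{22} + 30327\right) \frac{1}{6894} = \frac{168873}{22} \cdot \frac{1}{6894} = \frac{56291}{50556}$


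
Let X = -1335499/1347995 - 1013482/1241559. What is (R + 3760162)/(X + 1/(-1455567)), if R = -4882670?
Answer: 41431757296444874970930/66697401749746777 ≈ 6.2119e+5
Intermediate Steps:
X = -274933588321/152146847655 (X = -1335499*1/1347995 - 1013482*1/1241559 = -121409/122545 - 1013482/1241559 = -274933588321/152146847655 ≈ -1.8070)
(R + 3760162)/(X + 1/(-1455567)) = (-4882670 + 3760162)/(-274933588321/152146847655 + 1/(-1455567)) = -1122508/(-274933588321/152146847655 - 1/1455567) = -1122508/(-133394803499493554/73819976866881795) = -1122508*(-73819976866881795/133394803499493554) = 41431757296444874970930/66697401749746777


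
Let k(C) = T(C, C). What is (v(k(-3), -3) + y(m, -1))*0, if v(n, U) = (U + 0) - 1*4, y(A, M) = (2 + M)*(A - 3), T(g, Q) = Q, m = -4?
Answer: 0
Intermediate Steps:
y(A, M) = (-3 + A)*(2 + M) (y(A, M) = (2 + M)*(-3 + A) = (-3 + A)*(2 + M))
k(C) = C
v(n, U) = -4 + U (v(n, U) = U - 4 = -4 + U)
(v(k(-3), -3) + y(m, -1))*0 = ((-4 - 3) + (-6 - 3*(-1) + 2*(-4) - 4*(-1)))*0 = (-7 + (-6 + 3 - 8 + 4))*0 = (-7 - 7)*0 = -14*0 = 0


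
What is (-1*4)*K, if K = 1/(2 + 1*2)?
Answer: -1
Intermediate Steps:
K = ¼ (K = 1/(2 + 2) = 1/4 = ¼ ≈ 0.25000)
(-1*4)*K = -1*4*(¼) = -4*¼ = -1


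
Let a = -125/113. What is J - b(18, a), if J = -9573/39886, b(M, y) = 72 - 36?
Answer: -1445469/39886 ≈ -36.240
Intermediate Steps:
a = -125/113 (a = -125*1/113 = -125/113 ≈ -1.1062)
b(M, y) = 36
J = -9573/39886 (J = -9573*1/39886 = -9573/39886 ≈ -0.24001)
J - b(18, a) = -9573/39886 - 1*36 = -9573/39886 - 36 = -1445469/39886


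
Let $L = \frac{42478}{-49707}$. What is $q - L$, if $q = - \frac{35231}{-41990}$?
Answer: $\frac{3534878537}{2087196930} \approx 1.6936$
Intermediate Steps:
$q = \frac{35231}{41990}$ ($q = \left(-35231\right) \left(- \frac{1}{41990}\right) = \frac{35231}{41990} \approx 0.83903$)
$L = - \frac{42478}{49707}$ ($L = 42478 \left(- \frac{1}{49707}\right) = - \frac{42478}{49707} \approx -0.85457$)
$q - L = \frac{35231}{41990} - - \frac{42478}{49707} = \frac{35231}{41990} + \frac{42478}{49707} = \frac{3534878537}{2087196930}$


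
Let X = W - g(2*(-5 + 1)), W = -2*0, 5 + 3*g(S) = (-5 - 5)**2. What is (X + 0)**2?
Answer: 9025/9 ≈ 1002.8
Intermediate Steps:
g(S) = 95/3 (g(S) = -5/3 + (-5 - 5)**2/3 = -5/3 + (1/3)*(-10)**2 = -5/3 + (1/3)*100 = -5/3 + 100/3 = 95/3)
W = 0
X = -95/3 (X = 0 - 1*95/3 = 0 - 95/3 = -95/3 ≈ -31.667)
(X + 0)**2 = (-95/3 + 0)**2 = (-95/3)**2 = 9025/9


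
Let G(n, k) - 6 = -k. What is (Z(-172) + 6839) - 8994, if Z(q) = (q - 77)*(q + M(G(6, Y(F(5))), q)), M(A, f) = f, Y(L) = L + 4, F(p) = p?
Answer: 83501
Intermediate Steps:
Y(L) = 4 + L
G(n, k) = 6 - k
Z(q) = 2*q*(-77 + q) (Z(q) = (q - 77)*(q + q) = (-77 + q)*(2*q) = 2*q*(-77 + q))
(Z(-172) + 6839) - 8994 = (2*(-172)*(-77 - 172) + 6839) - 8994 = (2*(-172)*(-249) + 6839) - 8994 = (85656 + 6839) - 8994 = 92495 - 8994 = 83501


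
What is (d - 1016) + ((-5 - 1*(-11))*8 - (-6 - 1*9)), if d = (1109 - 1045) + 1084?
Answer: 195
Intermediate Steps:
d = 1148 (d = 64 + 1084 = 1148)
(d - 1016) + ((-5 - 1*(-11))*8 - (-6 - 1*9)) = (1148 - 1016) + ((-5 - 1*(-11))*8 - (-6 - 1*9)) = 132 + ((-5 + 11)*8 - (-6 - 9)) = 132 + (6*8 - 1*(-15)) = 132 + (48 + 15) = 132 + 63 = 195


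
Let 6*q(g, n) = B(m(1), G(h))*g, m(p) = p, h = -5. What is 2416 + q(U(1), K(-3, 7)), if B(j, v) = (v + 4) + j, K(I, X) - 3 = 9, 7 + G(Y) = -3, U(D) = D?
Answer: 14491/6 ≈ 2415.2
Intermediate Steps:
G(Y) = -10 (G(Y) = -7 - 3 = -10)
K(I, X) = 12 (K(I, X) = 3 + 9 = 12)
B(j, v) = 4 + j + v (B(j, v) = (4 + v) + j = 4 + j + v)
q(g, n) = -5*g/6 (q(g, n) = ((4 + 1 - 10)*g)/6 = (-5*g)/6 = -5*g/6)
2416 + q(U(1), K(-3, 7)) = 2416 - ⅚*1 = 2416 - ⅚ = 14491/6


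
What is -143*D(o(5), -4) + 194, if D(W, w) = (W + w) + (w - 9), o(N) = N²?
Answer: -950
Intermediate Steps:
D(W, w) = -9 + W + 2*w (D(W, w) = (W + w) + (-9 + w) = -9 + W + 2*w)
-143*D(o(5), -4) + 194 = -143*(-9 + 5² + 2*(-4)) + 194 = -143*(-9 + 25 - 8) + 194 = -143*8 + 194 = -1144 + 194 = -950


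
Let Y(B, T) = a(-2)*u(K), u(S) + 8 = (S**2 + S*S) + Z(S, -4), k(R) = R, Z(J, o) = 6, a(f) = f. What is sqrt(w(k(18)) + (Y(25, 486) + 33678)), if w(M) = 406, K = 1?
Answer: 2*sqrt(8521) ≈ 184.62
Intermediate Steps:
u(S) = -2 + 2*S**2 (u(S) = -8 + ((S**2 + S*S) + 6) = -8 + ((S**2 + S**2) + 6) = -8 + (2*S**2 + 6) = -8 + (6 + 2*S**2) = -2 + 2*S**2)
Y(B, T) = 0 (Y(B, T) = -2*(-2 + 2*1**2) = -2*(-2 + 2*1) = -2*(-2 + 2) = -2*0 = 0)
sqrt(w(k(18)) + (Y(25, 486) + 33678)) = sqrt(406 + (0 + 33678)) = sqrt(406 + 33678) = sqrt(34084) = 2*sqrt(8521)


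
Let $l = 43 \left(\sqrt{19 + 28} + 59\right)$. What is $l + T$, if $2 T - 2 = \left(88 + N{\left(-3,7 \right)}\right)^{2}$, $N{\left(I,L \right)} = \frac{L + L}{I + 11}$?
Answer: $\frac{210097}{32} + 43 \sqrt{47} \approx 6860.3$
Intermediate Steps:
$N{\left(I,L \right)} = \frac{2 L}{11 + I}$
$T = \frac{128913}{32}$ ($T = 1 + \frac{\left(88 + 2 \cdot 7 \frac{1}{11 - 3}\right)^{2}}{2} = 1 + \frac{\left(88 + 2 \cdot 7 \cdot \frac{1}{8}\right)^{2}}{2} = 1 + \frac{\left(88 + \frac{7}{4}\right)^{2}}{2} = 1 + \frac{\left(\frac{359}{4}\right)^{2}}{2} = 1 + \frac{1}{2} \cdot \frac{128881}{16} = 1 + \frac{128881}{32} = \frac{128913}{32} \approx 4028.5$)
$l = 2537 + 43 \sqrt{47}$ ($l = 43 \left(\sqrt{47} + 59\right) = 43 \left(59 + \sqrt{47}\right) = 2537 + 43 \sqrt{47} \approx 2831.8$)
$l + T = \left(2537 + 43 \sqrt{47}\right) + \frac{128913}{32} = \frac{210097}{32} + 43 \sqrt{47}$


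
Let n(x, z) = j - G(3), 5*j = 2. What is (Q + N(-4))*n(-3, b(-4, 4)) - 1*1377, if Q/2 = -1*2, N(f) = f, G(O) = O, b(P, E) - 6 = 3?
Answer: -6781/5 ≈ -1356.2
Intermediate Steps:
j = ⅖ (j = (⅕)*2 = ⅖ ≈ 0.40000)
b(P, E) = 9 (b(P, E) = 6 + 3 = 9)
n(x, z) = -13/5 (n(x, z) = ⅖ - 1*3 = ⅖ - 3 = -13/5)
Q = -4 (Q = 2*(-1*2) = 2*(-2) = -4)
(Q + N(-4))*n(-3, b(-4, 4)) - 1*1377 = (-4 - 4)*(-13/5) - 1*1377 = -8*(-13/5) - 1377 = 104/5 - 1377 = -6781/5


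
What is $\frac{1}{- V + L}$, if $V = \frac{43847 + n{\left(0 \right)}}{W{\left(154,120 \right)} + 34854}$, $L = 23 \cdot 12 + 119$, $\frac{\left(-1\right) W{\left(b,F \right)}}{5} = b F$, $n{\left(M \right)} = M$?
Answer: $\frac{57546}{22774517} \approx 0.0025268$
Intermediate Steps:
$W{\left(b,F \right)} = - 5 F b$ ($W{\left(b,F \right)} = - 5 b F = - 5 F b$)
$L = 395$ ($L = 276 + 119 = 395$)
$V = - \frac{43847}{57546}$ ($V = \frac{43847 + 0}{\left(-5\right) 120 \cdot 154 + 34854} = \frac{43847}{-92400 + 34854} = \frac{43847}{-57546} = 43847 \left(- \frac{1}{57546}\right) = - \frac{43847}{57546} \approx -0.76195$)
$\frac{1}{- V + L} = \frac{1}{\left(-1\right) \left(- \frac{43847}{57546}\right) + 395} = \frac{1}{\frac{43847}{57546} + 395} = \frac{1}{\frac{22774517}{57546}} = \frac{57546}{22774517}$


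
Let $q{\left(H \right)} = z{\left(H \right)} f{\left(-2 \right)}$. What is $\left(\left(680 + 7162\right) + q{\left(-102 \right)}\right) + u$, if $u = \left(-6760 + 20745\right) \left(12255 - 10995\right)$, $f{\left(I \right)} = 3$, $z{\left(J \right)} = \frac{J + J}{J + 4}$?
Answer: $\frac{863818464}{49} \approx 1.7629 \cdot 10^{7}$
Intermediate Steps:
$z{\left(J \right)} = \frac{2 J}{4 + J}$
$q{\left(H \right)} = \frac{6 H}{4 + H}$ ($q{\left(H \right)} = \frac{2 H}{4 + H} 3 = \frac{6 H}{4 + H}$)
$u = 17621100$ ($u = 13985 \cdot 1260 = 17621100$)
$\left(\left(680 + 7162\right) + q{\left(-102 \right)}\right) + u = \left(\left(680 + 7162\right) + 6 \left(-102\right) \frac{1}{4 - 102}\right) + 17621100 = \left(7842 + 6 \left(-102\right) \frac{1}{-98}\right) + 17621100 = \left(7842 + 6 \left(-102\right) \left(- \frac{1}{98}\right)\right) + 17621100 = \left(7842 + \frac{306}{49}\right) + 17621100 = \frac{384564}{49} + 17621100 = \frac{863818464}{49}$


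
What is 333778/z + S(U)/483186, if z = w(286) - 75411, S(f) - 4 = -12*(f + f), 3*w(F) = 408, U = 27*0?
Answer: -80638277804/18185913075 ≈ -4.4341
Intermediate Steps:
U = 0
w(F) = 136 (w(F) = (⅓)*408 = 136)
S(f) = 4 - 24*f (S(f) = 4 - 12*(f + f) = 4 - 24*f)
z = -75275 (z = 136 - 75411 = -75275)
333778/z + S(U)/483186 = 333778/(-75275) + (4 - 24*0)/483186 = 333778*(-1/75275) + (4 + 0)*(1/483186) = -333778/75275 + 4*(1/483186) = -333778/75275 + 2/241593 = -80638277804/18185913075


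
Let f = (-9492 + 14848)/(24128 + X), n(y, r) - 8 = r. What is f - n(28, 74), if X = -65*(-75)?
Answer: -182530/2231 ≈ -81.815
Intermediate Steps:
X = 4875
n(y, r) = 8 + r
f = 412/2231 (f = (-9492 + 14848)/(24128 + 4875) = 5356/29003 = 5356*(1/29003) = 412/2231 ≈ 0.18467)
f - n(28, 74) = 412/2231 - (8 + 74) = 412/2231 - 1*82 = 412/2231 - 82 = -182530/2231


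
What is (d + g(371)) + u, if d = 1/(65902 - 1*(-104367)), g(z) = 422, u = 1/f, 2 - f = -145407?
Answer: 949831683140/2250785911 ≈ 422.00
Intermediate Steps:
f = 145409 (f = 2 - 1*(-145407) = 2 + 145407 = 145409)
u = 1/145409 ≈ 6.8772e-6
d = 1/170269 (d = 1/(65902 + 104367) = 1/170269 ≈ 5.8731e-6)
(d + g(371)) + u = (1/170269 + 422) + 1/145409 = 71853519/170269 + 1/145409 = 949831683140/2250785911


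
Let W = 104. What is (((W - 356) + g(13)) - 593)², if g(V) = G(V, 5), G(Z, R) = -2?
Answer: 717409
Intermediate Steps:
g(V) = -2
(((W - 356) + g(13)) - 593)² = (((104 - 356) - 2) - 593)² = ((-252 - 2) - 593)² = (-254 - 593)² = (-847)² = 717409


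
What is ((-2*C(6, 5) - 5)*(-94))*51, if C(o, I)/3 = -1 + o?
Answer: 167790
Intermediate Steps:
C(o, I) = -3 + 3*o (C(o, I) = 3*(-1 + o) = -3 + 3*o)
((-2*C(6, 5) - 5)*(-94))*51 = ((-2*(-3 + 3*6) - 5)*(-94))*51 = ((-2*(-3 + 18) - 5)*(-94))*51 = ((-2*15 - 5)*(-94))*51 = ((-30 - 5)*(-94))*51 = -35*(-94)*51 = 3290*51 = 167790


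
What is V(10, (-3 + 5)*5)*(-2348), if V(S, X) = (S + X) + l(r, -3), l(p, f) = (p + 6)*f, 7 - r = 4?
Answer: 16436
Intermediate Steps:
r = 3 (r = 7 - 1*4 = 7 - 4 = 3)
l(p, f) = f*(6 + p) (l(p, f) = (6 + p)*f = f*(6 + p))
V(S, X) = -27 + S + X (V(S, X) = (S + X) - 3*(6 + 3) = (S + X) - 3*9 = (S + X) - 27 = -27 + S + X)
V(10, (-3 + 5)*5)*(-2348) = (-27 + 10 + (-3 + 5)*5)*(-2348) = (-27 + 10 + 2*5)*(-2348) = (-27 + 10 + 10)*(-2348) = -7*(-2348) = 16436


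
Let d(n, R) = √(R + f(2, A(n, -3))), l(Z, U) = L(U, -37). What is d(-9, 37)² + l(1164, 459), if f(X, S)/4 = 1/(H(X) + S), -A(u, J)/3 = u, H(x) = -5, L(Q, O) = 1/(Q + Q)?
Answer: 375473/10098 ≈ 37.183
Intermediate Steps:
L(Q, O) = 1/(2*Q)
A(u, J) = -3*u
l(Z, U) = 1/(2*U)
f(X, S) = 4/(-5 + S)
d(n, R) = √(R + 4/(-5 - 3*n))
d(-9, 37)² + l(1164, 459) = (√((-4 + 37*(5 + 3*(-9)))/(5 + 3*(-9))))² + (½)/459 = (√((-4 + 37*(5 - 27))/(5 - 27)))² + (½)*(1/459) = (√((-4 + 37*(-22))/(-22)))² + 1/918 = (√(-(-4 - 814)/22))² + 1/918 = (√(-1/22*(-818)))² + 1/918 = (√(409/11))² + 1/918 = (√4499/11)² + 1/918 = 409/11 + 1/918 = 375473/10098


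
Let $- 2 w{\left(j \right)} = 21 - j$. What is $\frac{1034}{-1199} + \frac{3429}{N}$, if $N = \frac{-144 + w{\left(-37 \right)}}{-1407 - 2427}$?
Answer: $\frac{1432983412}{18857} \approx 75992.0$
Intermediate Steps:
$w{\left(j \right)} = - \frac{21}{2} + \frac{j}{2}$ ($w{\left(j \right)} = - \frac{21 - j}{2} = - \frac{21}{2} + \frac{j}{2}$)
$N = \frac{173}{3834}$ ($N = \frac{-144 + \left(- \frac{21}{2} + \frac{1}{2} \left(-37\right)\right)}{-1407 - 2427} = \frac{-144 - 29}{-3834} = \left(-144 - 29\right) \left(- \frac{1}{3834}\right) = \left(-173\right) \left(- \frac{1}{3834}\right) = \frac{173}{3834} \approx 0.045123$)
$\frac{1034}{-1199} + \frac{3429}{N} = \frac{1034}{-1199} + \frac{3429}{\frac{173}{3834}} = 1034 \left(- \frac{1}{1199}\right) + 3429 \cdot \frac{3834}{173} = - \frac{94}{109} + \frac{13146786}{173} = \frac{1432983412}{18857}$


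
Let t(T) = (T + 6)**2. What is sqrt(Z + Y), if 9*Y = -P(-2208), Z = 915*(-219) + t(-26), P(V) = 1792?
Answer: I*sqrt(1801657)/3 ≈ 447.42*I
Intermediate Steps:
t(T) = (6 + T)**2
Z = -199985 (Z = 915*(-219) + (6 - 26)**2 = -200385 + (-20)**2 = -200385 + 400 = -199985)
Y = -1792/9 (Y = (-1*1792)/9 = (1/9)*(-1792) = -1792/9 ≈ -199.11)
sqrt(Z + Y) = sqrt(-199985 - 1792/9) = sqrt(-1801657/9) = I*sqrt(1801657)/3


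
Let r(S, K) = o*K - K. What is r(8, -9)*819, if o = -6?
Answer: 51597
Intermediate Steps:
r(S, K) = -7*K (r(S, K) = -6*K - K = -7*K)
r(8, -9)*819 = -7*(-9)*819 = 63*819 = 51597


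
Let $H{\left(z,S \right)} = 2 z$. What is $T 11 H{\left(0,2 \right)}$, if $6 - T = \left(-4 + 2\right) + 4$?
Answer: $0$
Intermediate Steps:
$T = 4$ ($T = 6 - \left(\left(-4 + 2\right) + 4\right) = 6 - \left(-2 + 4\right) = 6 - 2 = 4$)
$T 11 H{\left(0,2 \right)} = 4 \cdot 11 \cdot 2 \cdot 0 = 44 \cdot 0 = 0$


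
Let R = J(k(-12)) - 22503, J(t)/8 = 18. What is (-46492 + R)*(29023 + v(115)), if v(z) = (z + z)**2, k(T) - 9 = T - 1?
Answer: -5640480473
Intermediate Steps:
k(T) = 8 + T (k(T) = 9 + (T - 1) = 9 + (-1 + T) = 8 + T)
J(t) = 144 (J(t) = 8*18 = 144)
R = -22359 (R = 144 - 22503 = -22359)
v(z) = 4*z**2 (v(z) = (2*z)**2 = 4*z**2)
(-46492 + R)*(29023 + v(115)) = (-46492 - 22359)*(29023 + 4*115**2) = -68851*(29023 + 4*13225) = -68851*(29023 + 52900) = -68851*81923 = -5640480473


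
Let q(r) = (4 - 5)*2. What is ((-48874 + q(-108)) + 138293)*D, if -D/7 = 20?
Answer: -12518380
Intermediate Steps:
D = -140 (D = -7*20 = -140)
q(r) = -2 (q(r) = -1*2 = -2)
((-48874 + q(-108)) + 138293)*D = ((-48874 - 2) + 138293)*(-140) = (-48876 + 138293)*(-140) = 89417*(-140) = -12518380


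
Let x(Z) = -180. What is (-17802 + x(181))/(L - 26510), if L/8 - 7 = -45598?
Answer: 243/5287 ≈ 0.045962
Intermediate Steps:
L = -364728 (L = 56 + 8*(-45598) = 56 - 364784 = -364728)
(-17802 + x(181))/(L - 26510) = (-17802 - 180)/(-364728 - 26510) = -17982/(-391238) = -17982*(-1/391238) = 243/5287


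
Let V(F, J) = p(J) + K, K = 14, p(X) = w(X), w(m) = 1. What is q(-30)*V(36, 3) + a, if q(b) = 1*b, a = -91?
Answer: -541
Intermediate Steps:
p(X) = 1
V(F, J) = 15 (V(F, J) = 1 + 14 = 15)
q(b) = b
q(-30)*V(36, 3) + a = -30*15 - 91 = -450 - 91 = -541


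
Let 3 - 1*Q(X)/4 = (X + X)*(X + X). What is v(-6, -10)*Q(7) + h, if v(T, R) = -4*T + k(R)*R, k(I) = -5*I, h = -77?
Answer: 367395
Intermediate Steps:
Q(X) = 12 - 16*X² (Q(X) = 12 - 4*(X + X)*(X + X) = 12 - 4*2*X*2*X = 12 - 16*X²)
v(T, R) = -5*R² - 4*T (v(T, R) = -4*T + (-5*R)*R = -4*T - 5*R² = -5*R² - 4*T)
v(-6, -10)*Q(7) + h = (-5*(-10)² - 4*(-6))*(12 - 16*7²) - 77 = (-5*100 + 24)*(12 - 16*49) - 77 = (-500 + 24)*(12 - 784) - 77 = -476*(-772) - 77 = 367472 - 77 = 367395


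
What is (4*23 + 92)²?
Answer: 33856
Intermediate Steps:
(4*23 + 92)² = (92 + 92)² = 184² = 33856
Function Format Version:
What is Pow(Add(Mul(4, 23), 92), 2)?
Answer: 33856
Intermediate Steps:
Pow(Add(Mul(4, 23), 92), 2) = Pow(Add(92, 92), 2) = Pow(184, 2) = 33856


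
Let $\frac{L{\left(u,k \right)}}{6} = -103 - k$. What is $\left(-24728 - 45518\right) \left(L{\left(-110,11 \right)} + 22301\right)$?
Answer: $-1518507782$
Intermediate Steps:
$L{\left(u,k \right)} = -618 - 6 k$ ($L{\left(u,k \right)} = 6 \left(-103 - k\right) = -618 - 6 k$)
$\left(-24728 - 45518\right) \left(L{\left(-110,11 \right)} + 22301\right) = \left(-24728 - 45518\right) \left(\left(-618 - 66\right) + 22301\right) = - 70246 \left(\left(-618 - 66\right) + 22301\right) = - 70246 \left(-684 + 22301\right) = \left(-70246\right) 21617 = -1518507782$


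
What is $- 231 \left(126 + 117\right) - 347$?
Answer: $-56480$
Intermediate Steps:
$- 231 \left(126 + 117\right) - 347 = \left(-231\right) 243 - 347 = -56133 - 347 = -56480$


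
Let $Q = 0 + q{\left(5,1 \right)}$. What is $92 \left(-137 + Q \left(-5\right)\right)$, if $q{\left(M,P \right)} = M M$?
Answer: $-24104$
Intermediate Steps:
$q{\left(M,P \right)} = M^{2}$
$Q = 25$ ($Q = 0 + 5^{2} = 0 + 25 = 25$)
$92 \left(-137 + Q \left(-5\right)\right) = 92 \left(-137 + 25 \left(-5\right)\right) = 92 \left(-137 - 125\right) = 92 \left(-262\right) = -24104$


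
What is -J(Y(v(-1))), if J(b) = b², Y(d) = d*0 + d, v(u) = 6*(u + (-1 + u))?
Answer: -324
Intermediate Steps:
v(u) = -6 + 12*u (v(u) = 6*(-1 + 2*u) = -6 + 12*u)
Y(d) = d (Y(d) = 0 + d = d)
-J(Y(v(-1))) = -(-6 + 12*(-1))² = -(-6 - 12)² = -1*(-18)² = -1*324 = -324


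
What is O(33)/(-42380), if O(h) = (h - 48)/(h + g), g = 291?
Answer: 1/915408 ≈ 1.0924e-6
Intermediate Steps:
O(h) = (-48 + h)/(291 + h) (O(h) = (h - 48)/(h + 291) = (-48 + h)/(291 + h))
O(33)/(-42380) = ((-48 + 33)/(291 + 33))/(-42380) = (-15/324)*(-1/42380) = ((1/324)*(-15))*(-1/42380) = -5/108*(-1/42380) = 1/915408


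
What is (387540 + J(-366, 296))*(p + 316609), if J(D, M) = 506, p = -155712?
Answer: 62435437262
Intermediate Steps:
(387540 + J(-366, 296))*(p + 316609) = (387540 + 506)*(-155712 + 316609) = 388046*160897 = 62435437262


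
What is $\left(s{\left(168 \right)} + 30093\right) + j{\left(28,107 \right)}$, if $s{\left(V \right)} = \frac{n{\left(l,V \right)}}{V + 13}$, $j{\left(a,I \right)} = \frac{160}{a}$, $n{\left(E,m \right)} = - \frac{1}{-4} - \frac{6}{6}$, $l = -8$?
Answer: $\frac{152540263}{5068} \approx 30099.0$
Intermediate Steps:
$n{\left(E,m \right)} = - \frac{3}{4}$ ($n{\left(E,m \right)} = \left(-1\right) \left(- \frac{1}{4}\right) - 1 = \frac{1}{4} - 1 = - \frac{3}{4}$)
$s{\left(V \right)} = - \frac{3}{4 \left(13 + V\right)}$ ($s{\left(V \right)} = - \frac{3}{4 \left(V + 13\right)} = - \frac{3}{4 \left(13 + V\right)}$)
$\left(s{\left(168 \right)} + 30093\right) + j{\left(28,107 \right)} = \left(- \frac{3}{52 + 4 \cdot 168} + 30093\right) + \frac{160}{28} = \left(- \frac{3}{52 + 672} + 30093\right) + 160 \cdot \frac{1}{28} = \left(- \frac{3}{724} + 30093\right) + \frac{40}{7} = \frac{21787329}{724} + \frac{40}{7} = \frac{152540263}{5068}$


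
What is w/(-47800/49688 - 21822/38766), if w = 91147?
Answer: -3657662663837/61193882 ≈ -59772.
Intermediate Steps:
w/(-47800/49688 - 21822/38766) = 91147/(-47800/49688 - 21822/38766) = 91147/(-47800*1/49688 - 21822*1/38766) = 91147/(-5975/6211 - 3637/6461) = 91147/(-61193882/40129271) = 91147*(-40129271/61193882) = -3657662663837/61193882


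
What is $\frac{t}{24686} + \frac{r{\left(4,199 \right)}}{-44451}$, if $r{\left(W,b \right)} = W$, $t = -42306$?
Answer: $- \frac{940321375}{548658693} \approx -1.7139$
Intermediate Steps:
$\frac{t}{24686} + \frac{r{\left(4,199 \right)}}{-44451} = - \frac{42306}{24686} + \frac{4}{-44451} = \left(-42306\right) \frac{1}{24686} + 4 \left(- \frac{1}{44451}\right) = - \frac{21153}{12343} - \frac{4}{44451} = - \frac{940321375}{548658693}$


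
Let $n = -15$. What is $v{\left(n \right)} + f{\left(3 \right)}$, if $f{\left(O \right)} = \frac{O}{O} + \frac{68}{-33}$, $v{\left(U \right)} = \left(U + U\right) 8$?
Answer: $- \frac{7955}{33} \approx -241.06$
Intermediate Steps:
$v{\left(U \right)} = 16 U$ ($v{\left(U \right)} = 2 U 8 = 16 U$)
$f{\left(O \right)} = - \frac{35}{33}$ ($f{\left(O \right)} = 1 + 68 \left(- \frac{1}{33}\right) = 1 - \frac{68}{33} = - \frac{35}{33}$)
$v{\left(n \right)} + f{\left(3 \right)} = 16 \left(-15\right) - \frac{35}{33} = -240 - \frac{35}{33} = - \frac{7955}{33}$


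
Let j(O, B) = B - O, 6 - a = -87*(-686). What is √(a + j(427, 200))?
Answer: I*√59903 ≈ 244.75*I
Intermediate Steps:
a = -59676 (a = 6 - (-87)*(-686) = 6 - 1*59682 = 6 - 59682 = -59676)
√(a + j(427, 200)) = √(-59676 + (200 - 1*427)) = √(-59676 + (200 - 427)) = √(-59676 - 227) = √(-59903) = I*√59903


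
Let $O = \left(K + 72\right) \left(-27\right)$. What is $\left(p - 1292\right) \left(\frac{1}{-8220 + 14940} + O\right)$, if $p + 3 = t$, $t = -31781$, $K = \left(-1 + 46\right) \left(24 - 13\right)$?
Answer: $\frac{850685604851}{1680} \approx 5.0636 \cdot 10^{8}$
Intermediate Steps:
$K = 495$ ($K = 45 \cdot 11 = 495$)
$O = -15309$ ($O = \left(495 + 72\right) \left(-27\right) = 567 \left(-27\right) = -15309$)
$p = -31784$ ($p = -3 - 31781 = -31784$)
$\left(p - 1292\right) \left(\frac{1}{-8220 + 14940} + O\right) = \left(-31784 - 1292\right) \left(\frac{1}{-8220 + 14940} - 15309\right) = - 33076 \left(\frac{1}{6720} - 15309\right) = \left(-33076\right) \left(- \frac{102876479}{6720}\right) = \frac{850685604851}{1680}$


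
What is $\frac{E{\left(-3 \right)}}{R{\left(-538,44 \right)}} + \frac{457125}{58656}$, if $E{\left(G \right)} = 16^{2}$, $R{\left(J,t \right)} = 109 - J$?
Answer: $\frac{103591937}{12650144} \approx 8.189$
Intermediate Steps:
$E{\left(G \right)} = 256$
$\frac{E{\left(-3 \right)}}{R{\left(-538,44 \right)}} + \frac{457125}{58656} = \frac{256}{109 - -538} + \frac{457125}{58656} = \frac{256}{109 + 538} + 457125 \cdot \frac{1}{58656} = \frac{256}{647} + \frac{152375}{19552} = \frac{103591937}{12650144}$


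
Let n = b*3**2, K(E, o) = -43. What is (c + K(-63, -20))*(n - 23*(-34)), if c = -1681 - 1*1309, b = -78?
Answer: -242640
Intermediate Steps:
n = -702 (n = -78*3**2 = -78*9 = -702)
c = -2990 (c = -1681 - 1309 = -2990)
(c + K(-63, -20))*(n - 23*(-34)) = (-2990 - 43)*(-702 - 23*(-34)) = -3033*(-702 + 782) = -3033*80 = -242640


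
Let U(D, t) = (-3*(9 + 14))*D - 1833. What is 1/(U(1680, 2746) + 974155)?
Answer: 1/856402 ≈ 1.1677e-6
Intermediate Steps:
U(D, t) = -1833 - 69*D (U(D, t) = (-3*23)*D - 1833 = -69*D - 1833 = -1833 - 69*D)
1/(U(1680, 2746) + 974155) = 1/((-1833 - 69*1680) + 974155) = 1/((-1833 - 115920) + 974155) = 1/(-117753 + 974155) = 1/856402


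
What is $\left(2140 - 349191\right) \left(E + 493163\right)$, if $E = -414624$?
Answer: $-27257038489$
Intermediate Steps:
$\left(2140 - 349191\right) \left(E + 493163\right) = \left(2140 - 349191\right) \left(-414624 + 493163\right) = \left(-347051\right) 78539 = -27257038489$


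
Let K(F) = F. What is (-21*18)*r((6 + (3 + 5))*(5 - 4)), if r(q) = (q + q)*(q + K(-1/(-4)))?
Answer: -150822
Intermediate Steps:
r(q) = 2*q*(1/4 + q) (r(q) = (q + q)*(q - 1/(-4)) = (2*q)*(q - 1*(-1/4)) = (2*q)*(q + 1/4) = (2*q)*(1/4 + q) = 2*q*(1/4 + q))
(-21*18)*r((6 + (3 + 5))*(5 - 4)) = (-21*18)*(((6 + (3 + 5))*(5 - 4))*(1 + 4*((6 + (3 + 5))*(5 - 4)))/2) = -189*(6 + 8)*1*(1 + 4*((6 + 8)*1)) = -189*14*1*(1 + 4*(14*1)) = -189*14*(1 + 4*14) = -189*14*(1 + 56) = -189*14*57 = -378*399 = -150822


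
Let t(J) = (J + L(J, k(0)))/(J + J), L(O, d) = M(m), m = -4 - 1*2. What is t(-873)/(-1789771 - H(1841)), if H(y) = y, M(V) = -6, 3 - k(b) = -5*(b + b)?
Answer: -293/1042718184 ≈ -2.8100e-7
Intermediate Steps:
m = -6 (m = -4 - 2 = -6)
k(b) = 3 + 10*b (k(b) = 3 - (-5)*(b + b) = 3 - (-5)*2*b = 3 - (-10)*b = 3 + 10*b)
L(O, d) = -6
t(J) = (-6 + J)/(2*J) (t(J) = (J - 6)/(J + J) = (-6 + J)/((2*J)) = (-6 + J)*(1/(2*J)) = (-6 + J)/(2*J))
t(-873)/(-1789771 - H(1841)) = ((½)*(-6 - 873)/(-873))/(-1789771 - 1*1841) = ((½)*(-1/873)*(-879))/(-1789771 - 1841) = (293/582)/(-1791612) = (293/582)*(-1/1791612) = -293/1042718184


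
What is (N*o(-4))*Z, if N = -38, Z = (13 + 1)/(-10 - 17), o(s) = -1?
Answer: -532/27 ≈ -19.704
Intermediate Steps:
Z = -14/27 (Z = 14/(-27) = 14*(-1/27) = -14/27 ≈ -0.51852)
(N*o(-4))*Z = -38*(-1)*(-14/27) = 38*(-14/27) = -532/27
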